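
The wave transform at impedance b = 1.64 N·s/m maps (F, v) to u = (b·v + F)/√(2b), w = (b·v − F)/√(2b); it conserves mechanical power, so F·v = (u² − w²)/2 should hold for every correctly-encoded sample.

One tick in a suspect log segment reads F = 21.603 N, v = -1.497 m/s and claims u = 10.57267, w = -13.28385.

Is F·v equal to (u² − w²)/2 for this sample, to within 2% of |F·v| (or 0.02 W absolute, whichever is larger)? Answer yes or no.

F·v = 21.603×(-1.497) = -32.3397 W.
(u² − w²)/2 = (111.7814 − 176.4607)/2 = -32.3397 W.
|Δ| = 0.0000;  2% of max(1, |F·v|) = 0.6468.

yes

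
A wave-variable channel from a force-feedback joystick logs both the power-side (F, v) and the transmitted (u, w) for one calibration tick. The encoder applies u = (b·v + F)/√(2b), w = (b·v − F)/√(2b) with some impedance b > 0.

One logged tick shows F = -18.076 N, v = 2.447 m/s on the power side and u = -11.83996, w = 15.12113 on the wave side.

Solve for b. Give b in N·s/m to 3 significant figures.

b = 0.899 N·s/m

u + w = 3.28117;  u + w = √(2b)·v, so √(2b) = 3.28117/2.447 = 1.34089.
b = (√(2b))²/2 = 1.79800/2 = 0.89900.
(Check via u − w = 2F/√(2b): u − w = -26.96109, 2F/√(2b) = -26.96110.)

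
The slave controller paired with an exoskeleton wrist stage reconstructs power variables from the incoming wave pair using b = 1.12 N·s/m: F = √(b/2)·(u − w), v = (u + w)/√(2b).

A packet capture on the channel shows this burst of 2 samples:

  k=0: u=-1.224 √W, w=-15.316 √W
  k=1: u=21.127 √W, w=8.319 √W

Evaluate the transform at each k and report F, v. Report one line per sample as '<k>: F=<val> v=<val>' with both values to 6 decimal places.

0: F=10.545487 v=-11.051252
1: F=9.584630 v=19.674436

k=0: u−w=14.092000, u+w=-16.540000; √(b/2)=0.748331, √(2b)=1.496663; F=0.748331×14.092=10.545487, v=-16.540000/1.496663=-11.051252
k=1: u−w=12.808000, u+w=29.446000; √(b/2)=0.748331, √(2b)=1.496663; F=0.748331×12.808=9.584630, v=29.446000/1.496663=19.674436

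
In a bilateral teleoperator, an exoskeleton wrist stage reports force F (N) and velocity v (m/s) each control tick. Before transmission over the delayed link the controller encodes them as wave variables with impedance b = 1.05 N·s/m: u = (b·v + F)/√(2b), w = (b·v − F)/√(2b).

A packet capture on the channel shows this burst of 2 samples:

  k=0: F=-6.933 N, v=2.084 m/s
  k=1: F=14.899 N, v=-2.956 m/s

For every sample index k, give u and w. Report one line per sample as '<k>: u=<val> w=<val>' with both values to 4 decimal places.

k=0: b·v=1.05×2.084=2.1882; √(2b)=1.4491; u=(2.1882+(-6.933))/1.4491=-3.2742, w=(2.1882−(-6.933))/1.4491=6.2942
k=1: b·v=1.05×(-2.956)=-3.1038; √(2b)=1.4491; u=(-3.1038+14.899)/1.4491=8.1395, w=(-3.1038−14.899)/1.4491=-12.4231

0: u=-3.2742 w=6.2942
1: u=8.1395 w=-12.4231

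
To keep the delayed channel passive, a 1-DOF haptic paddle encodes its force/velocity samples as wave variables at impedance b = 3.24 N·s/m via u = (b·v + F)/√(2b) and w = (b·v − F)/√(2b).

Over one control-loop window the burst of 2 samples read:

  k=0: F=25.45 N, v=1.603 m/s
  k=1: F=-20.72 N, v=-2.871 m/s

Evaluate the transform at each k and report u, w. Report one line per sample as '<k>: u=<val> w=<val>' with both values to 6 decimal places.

0: u=12.037990 w=-7.957418
1: u=-11.793771 w=4.485398

k=0: b·v=3.24×1.603=5.193720; √(2b)=2.545584; u=(5.193720+25.45)/2.545584=12.037990, w=(5.193720−25.45)/2.545584=-7.957418
k=1: b·v=3.24×(-2.871)=-9.302040; √(2b)=2.545584; u=(-9.302040+(-20.72))/2.545584=-11.793771, w=(-9.302040−(-20.72))/2.545584=4.485398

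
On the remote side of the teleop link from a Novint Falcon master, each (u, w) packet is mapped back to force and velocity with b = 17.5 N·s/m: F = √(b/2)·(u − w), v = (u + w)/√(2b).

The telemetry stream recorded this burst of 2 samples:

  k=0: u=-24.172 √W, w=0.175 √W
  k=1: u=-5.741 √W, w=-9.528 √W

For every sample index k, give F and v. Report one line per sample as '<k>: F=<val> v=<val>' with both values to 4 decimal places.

k=0: u−w=-24.3470, u+w=-23.9970; √(b/2)=2.9580, √(2b)=5.9161; F=2.9580×(-24.347)=-72.0194, v=-23.9970/5.9161=-4.0562
k=1: u−w=3.7870, u+w=-15.2690; √(b/2)=2.9580, √(2b)=5.9161; F=2.9580×3.787=11.2021, v=-15.2690/5.9161=-2.5809

0: F=-72.0194 v=-4.0562
1: F=11.2021 v=-2.5809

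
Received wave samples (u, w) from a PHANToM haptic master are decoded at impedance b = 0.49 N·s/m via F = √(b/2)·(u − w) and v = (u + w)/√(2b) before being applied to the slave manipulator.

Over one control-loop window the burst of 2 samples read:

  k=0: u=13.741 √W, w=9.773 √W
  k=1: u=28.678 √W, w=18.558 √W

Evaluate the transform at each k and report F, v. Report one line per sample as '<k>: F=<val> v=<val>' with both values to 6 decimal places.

k=0: u−w=3.968000, u+w=23.514000; √(b/2)=0.494975, √(2b)=0.989949; F=0.494975×3.968=1.964060, v=23.514000/0.989949=23.752727
k=1: u−w=10.120000, u+w=47.236000; √(b/2)=0.494975, √(2b)=0.989949; F=0.494975×10.12=5.009144, v=47.236000/0.989949=47.715566

0: F=1.964060 v=23.752727
1: F=5.009144 v=47.715566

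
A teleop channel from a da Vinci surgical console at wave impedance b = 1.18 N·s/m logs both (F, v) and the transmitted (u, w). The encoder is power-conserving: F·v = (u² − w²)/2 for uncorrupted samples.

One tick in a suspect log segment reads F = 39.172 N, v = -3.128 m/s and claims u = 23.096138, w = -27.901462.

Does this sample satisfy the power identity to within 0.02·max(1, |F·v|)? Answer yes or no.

F·v = 39.172×(-3.128) = -122.530016 W.
(u² − w²)/2 = (533.431591 − 778.491582)/2 = -122.529996 W.
|Δ| = 0.000020;  2% of max(1, |F·v|) = 2.450600.

yes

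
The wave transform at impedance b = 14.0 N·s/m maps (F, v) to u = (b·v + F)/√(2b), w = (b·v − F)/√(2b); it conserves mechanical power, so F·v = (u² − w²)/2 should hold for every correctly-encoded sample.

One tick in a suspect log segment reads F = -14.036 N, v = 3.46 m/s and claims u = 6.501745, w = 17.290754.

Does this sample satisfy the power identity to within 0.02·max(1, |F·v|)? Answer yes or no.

F·v = (-14.036)×3.46 = -48.564560 W.
(u² − w²)/2 = (42.272688 − 298.970174)/2 = -128.348743 W.
|Δ| = 79.784183;  2% of max(1, |F·v|) = 0.971291.

no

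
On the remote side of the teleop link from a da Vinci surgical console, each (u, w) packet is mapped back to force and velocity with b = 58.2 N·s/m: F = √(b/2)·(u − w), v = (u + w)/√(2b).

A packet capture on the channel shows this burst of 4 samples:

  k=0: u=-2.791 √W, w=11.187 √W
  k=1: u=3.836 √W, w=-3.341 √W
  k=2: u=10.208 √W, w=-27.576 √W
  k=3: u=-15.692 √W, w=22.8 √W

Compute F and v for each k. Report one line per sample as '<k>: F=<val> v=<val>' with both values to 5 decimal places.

0: F=-75.40350 v=0.77821
1: F=38.71591 v=0.04588
2: F=203.82358 v=-1.60981
3: F=-207.64285 v=0.65883

k=0: u−w=-13.97800, u+w=8.39600; √(b/2)=5.39444, √(2b)=10.78888; F=5.39444×(-13.978)=-75.40350, v=8.39600/10.78888=0.77821
k=1: u−w=7.17700, u+w=0.49500; √(b/2)=5.39444, √(2b)=10.78888; F=5.39444×7.177=38.71591, v=0.49500/10.78888=0.04588
k=2: u−w=37.78400, u+w=-17.36800; √(b/2)=5.39444, √(2b)=10.78888; F=5.39444×37.784=203.82358, v=-17.36800/10.78888=-1.60981
k=3: u−w=-38.49200, u+w=7.10800; √(b/2)=5.39444, √(2b)=10.78888; F=5.39444×(-38.492)=-207.64285, v=7.10800/10.78888=0.65883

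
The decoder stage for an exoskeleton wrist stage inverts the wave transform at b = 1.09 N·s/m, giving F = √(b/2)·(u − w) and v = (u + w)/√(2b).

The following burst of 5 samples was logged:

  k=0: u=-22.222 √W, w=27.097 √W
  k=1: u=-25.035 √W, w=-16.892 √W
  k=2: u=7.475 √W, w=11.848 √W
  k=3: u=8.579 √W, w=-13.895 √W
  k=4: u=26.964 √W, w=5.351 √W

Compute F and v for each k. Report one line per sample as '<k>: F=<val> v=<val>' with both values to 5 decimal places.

0: F=-36.40932 v=3.30177
1: F=-6.01150 v=-28.39655
2: F=-3.22833 v=13.08719
3: F=16.59123 v=-3.60045
4: F=15.95561 v=21.88648

k=0: u−w=-49.31900, u+w=4.87500; √(b/2)=0.73824, √(2b)=1.47648; F=0.73824×(-49.319)=-36.40932, v=4.87500/1.47648=3.30177
k=1: u−w=-8.14300, u+w=-41.92700; √(b/2)=0.73824, √(2b)=1.47648; F=0.73824×(-8.143)=-6.01150, v=-41.92700/1.47648=-28.39655
k=2: u−w=-4.37300, u+w=19.32300; √(b/2)=0.73824, √(2b)=1.47648; F=0.73824×(-4.373)=-3.22833, v=19.32300/1.47648=13.08719
k=3: u−w=22.47400, u+w=-5.31600; √(b/2)=0.73824, √(2b)=1.47648; F=0.73824×22.474=16.59123, v=-5.31600/1.47648=-3.60045
k=4: u−w=21.61300, u+w=32.31500; √(b/2)=0.73824, √(2b)=1.47648; F=0.73824×21.613=15.95561, v=32.31500/1.47648=21.88648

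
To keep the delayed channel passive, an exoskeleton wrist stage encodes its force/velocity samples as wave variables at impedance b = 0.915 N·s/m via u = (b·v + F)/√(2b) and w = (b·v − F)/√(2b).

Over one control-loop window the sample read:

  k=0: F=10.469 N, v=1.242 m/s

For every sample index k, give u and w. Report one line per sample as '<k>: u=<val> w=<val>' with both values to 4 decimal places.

0: u=8.5790 w=-6.8988

k=0: b·v=0.915×1.242=1.1364; √(2b)=1.3528; u=(1.1364+10.469)/1.3528=8.5790, w=(1.1364−10.469)/1.3528=-6.8988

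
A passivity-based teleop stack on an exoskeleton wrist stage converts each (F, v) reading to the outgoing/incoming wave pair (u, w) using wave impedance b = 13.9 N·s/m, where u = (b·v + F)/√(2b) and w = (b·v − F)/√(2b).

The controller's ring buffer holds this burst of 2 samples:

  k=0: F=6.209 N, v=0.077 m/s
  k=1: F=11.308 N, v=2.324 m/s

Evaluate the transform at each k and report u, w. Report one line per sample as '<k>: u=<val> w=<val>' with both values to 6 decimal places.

0: u=1.380598 w=-0.974610
1: u=8.271411 w=3.982043

k=0: b·v=13.9×0.077=1.070300; √(2b)=5.272571; u=(1.070300+6.209)/5.272571=1.380598, w=(1.070300−6.209)/5.272571=-0.974610
k=1: b·v=13.9×2.324=32.303600; √(2b)=5.272571; u=(32.303600+11.308)/5.272571=8.271411, w=(32.303600−11.308)/5.272571=3.982043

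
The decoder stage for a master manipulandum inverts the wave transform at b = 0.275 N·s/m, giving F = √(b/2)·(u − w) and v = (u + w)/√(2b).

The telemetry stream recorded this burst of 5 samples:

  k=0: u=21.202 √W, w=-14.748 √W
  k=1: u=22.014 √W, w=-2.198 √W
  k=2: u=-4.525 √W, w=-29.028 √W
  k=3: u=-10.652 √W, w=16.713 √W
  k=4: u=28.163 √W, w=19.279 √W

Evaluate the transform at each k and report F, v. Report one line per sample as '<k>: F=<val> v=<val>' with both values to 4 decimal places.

0: F=13.3306 v=8.7026
1: F=8.9780 v=26.7199
2: F=9.0860 v=-45.2429
3: F=-10.1472 v=8.1727
4: F=3.2943 v=63.9708

k=0: u−w=35.9500, u+w=6.4540; √(b/2)=0.3708, √(2b)=0.7416; F=0.3708×35.95=13.3306, v=6.4540/0.7416=8.7026
k=1: u−w=24.2120, u+w=19.8160; √(b/2)=0.3708, √(2b)=0.7416; F=0.3708×24.212=8.9780, v=19.8160/0.7416=26.7199
k=2: u−w=24.5030, u+w=-33.5530; √(b/2)=0.3708, √(2b)=0.7416; F=0.3708×24.503=9.0860, v=-33.5530/0.7416=-45.2429
k=3: u−w=-27.3650, u+w=6.0610; √(b/2)=0.3708, √(2b)=0.7416; F=0.3708×(-27.365)=-10.1472, v=6.0610/0.7416=8.1727
k=4: u−w=8.8840, u+w=47.4420; √(b/2)=0.3708, √(2b)=0.7416; F=0.3708×8.884=3.2943, v=47.4420/0.7416=63.9708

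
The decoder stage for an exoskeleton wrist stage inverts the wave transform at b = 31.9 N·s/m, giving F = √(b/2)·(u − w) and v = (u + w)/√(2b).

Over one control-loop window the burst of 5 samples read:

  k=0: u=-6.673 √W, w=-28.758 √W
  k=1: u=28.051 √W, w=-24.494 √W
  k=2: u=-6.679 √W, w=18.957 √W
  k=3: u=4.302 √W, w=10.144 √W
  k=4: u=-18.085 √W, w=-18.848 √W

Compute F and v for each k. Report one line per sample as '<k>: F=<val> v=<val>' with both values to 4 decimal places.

0: F=88.2019 v=-4.4358
1: F=209.8513 v=0.4453
2: F=-102.3836 v=1.5372
3: F=-23.3315 v=1.8086
4: F=3.0472 v=-4.6239

k=0: u−w=22.0850, u+w=-35.4310; √(b/2)=3.9937, √(2b)=7.9875; F=3.9937×22.085=88.2019, v=-35.4310/7.9875=-4.4358
k=1: u−w=52.5450, u+w=3.5570; √(b/2)=3.9937, √(2b)=7.9875; F=3.9937×52.545=209.8513, v=3.5570/7.9875=0.4453
k=2: u−w=-25.6360, u+w=12.2780; √(b/2)=3.9937, √(2b)=7.9875; F=3.9937×(-25.636)=-102.3836, v=12.2780/7.9875=1.5372
k=3: u−w=-5.8420, u+w=14.4460; √(b/2)=3.9937, √(2b)=7.9875; F=3.9937×(-5.842)=-23.3315, v=14.4460/7.9875=1.8086
k=4: u−w=0.7630, u+w=-36.9330; √(b/2)=3.9937, √(2b)=7.9875; F=3.9937×0.763=3.0472, v=-36.9330/7.9875=-4.6239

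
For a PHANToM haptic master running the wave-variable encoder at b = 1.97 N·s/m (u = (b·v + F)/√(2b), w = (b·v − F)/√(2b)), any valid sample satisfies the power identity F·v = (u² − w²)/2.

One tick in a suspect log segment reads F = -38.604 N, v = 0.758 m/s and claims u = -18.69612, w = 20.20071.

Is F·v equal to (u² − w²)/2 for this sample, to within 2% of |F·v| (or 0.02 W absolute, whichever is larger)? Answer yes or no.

yes

F·v = (-38.604)×0.758 = -29.26183 W.
(u² − w²)/2 = (349.54490 − 408.06868)/2 = -29.26189 W.
|Δ| = 0.00006;  2% of max(1, |F·v|) = 0.58524.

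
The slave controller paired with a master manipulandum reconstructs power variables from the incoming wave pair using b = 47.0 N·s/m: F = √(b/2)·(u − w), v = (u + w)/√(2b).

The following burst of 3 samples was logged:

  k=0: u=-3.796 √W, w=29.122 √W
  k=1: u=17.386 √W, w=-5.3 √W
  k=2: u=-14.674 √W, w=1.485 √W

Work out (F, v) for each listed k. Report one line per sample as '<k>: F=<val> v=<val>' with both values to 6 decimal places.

k=0: u−w=-32.918000, u+w=25.326000; √(b/2)=4.847680, √(2b)=9.695360; F=4.847680×(-32.918)=-159.575926, v=25.326000/9.695360=2.612177
k=1: u−w=22.686000, u+w=12.086000; √(b/2)=4.847680, √(2b)=9.695360; F=4.847680×22.686=109.974465, v=12.086000/9.695360=1.246576
k=2: u−w=-16.159000, u+w=-13.189000; √(b/2)=4.847680, √(2b)=9.695360; F=4.847680×(-16.159)=-78.333659, v=-13.189000/9.695360=-1.360341

0: F=-159.575926 v=2.612177
1: F=109.974465 v=1.246576
2: F=-78.333659 v=-1.360341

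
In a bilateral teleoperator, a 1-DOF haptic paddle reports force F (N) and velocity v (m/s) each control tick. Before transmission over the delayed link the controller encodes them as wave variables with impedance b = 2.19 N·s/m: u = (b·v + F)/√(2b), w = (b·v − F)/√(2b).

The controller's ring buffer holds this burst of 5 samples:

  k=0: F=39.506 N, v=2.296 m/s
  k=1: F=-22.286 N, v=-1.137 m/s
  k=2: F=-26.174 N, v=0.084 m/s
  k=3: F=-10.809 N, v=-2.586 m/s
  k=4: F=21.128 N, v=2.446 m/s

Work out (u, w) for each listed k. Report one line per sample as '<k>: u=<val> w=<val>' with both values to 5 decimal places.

0: u=21.27928 w=-16.47411
1: u=-11.83845 w=9.45888
2: u=-12.41852 w=12.59432
3: u=-7.87079 w=2.45869
4: u=12.65490 w=-7.53580

k=0: b·v=2.19×2.296=5.02824; √(2b)=2.09284; u=(5.02824+39.506)/2.09284=21.27928, w=(5.02824−39.506)/2.09284=-16.47411
k=1: b·v=2.19×(-1.137)=-2.49003; √(2b)=2.09284; u=(-2.49003+(-22.286))/2.09284=-11.83845, w=(-2.49003−(-22.286))/2.09284=9.45888
k=2: b·v=2.19×0.084=0.18396; √(2b)=2.09284; u=(0.18396+(-26.174))/2.09284=-12.41852, w=(0.18396−(-26.174))/2.09284=12.59432
k=3: b·v=2.19×(-2.586)=-5.66334; √(2b)=2.09284; u=(-5.66334+(-10.809))/2.09284=-7.87079, w=(-5.66334−(-10.809))/2.09284=2.45869
k=4: b·v=2.19×2.446=5.35674; √(2b)=2.09284; u=(5.35674+21.128)/2.09284=12.65490, w=(5.35674−21.128)/2.09284=-7.53580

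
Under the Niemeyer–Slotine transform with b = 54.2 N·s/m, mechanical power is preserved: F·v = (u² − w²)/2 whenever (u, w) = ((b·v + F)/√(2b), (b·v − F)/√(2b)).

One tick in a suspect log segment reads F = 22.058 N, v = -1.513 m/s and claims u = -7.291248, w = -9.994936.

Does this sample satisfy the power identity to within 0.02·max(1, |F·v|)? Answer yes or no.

no

F·v = 22.058×(-1.513) = -33.373754 W.
(u² − w²)/2 = (53.162297 − 99.898746)/2 = -23.368224 W.
|Δ| = 10.005530;  2% of max(1, |F·v|) = 0.667475.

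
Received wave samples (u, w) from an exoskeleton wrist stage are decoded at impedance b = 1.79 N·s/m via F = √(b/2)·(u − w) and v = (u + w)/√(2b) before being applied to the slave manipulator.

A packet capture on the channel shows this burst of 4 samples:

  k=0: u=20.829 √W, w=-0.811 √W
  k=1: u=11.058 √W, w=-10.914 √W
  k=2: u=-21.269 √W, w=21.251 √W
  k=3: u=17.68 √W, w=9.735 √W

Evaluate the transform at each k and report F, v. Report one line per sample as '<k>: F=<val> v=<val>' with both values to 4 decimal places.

0: F=20.4724 v=10.5798
1: F=20.7865 v=0.0761
2: F=-40.2258 v=-0.0095
3: F=7.5163 v=14.4893

k=0: u−w=21.6400, u+w=20.0180; √(b/2)=0.9460, √(2b)=1.8921; F=0.9460×21.64=20.4724, v=20.0180/1.8921=10.5798
k=1: u−w=21.9720, u+w=0.1440; √(b/2)=0.9460, √(2b)=1.8921; F=0.9460×21.972=20.7865, v=0.1440/1.8921=0.0761
k=2: u−w=-42.5200, u+w=-0.0180; √(b/2)=0.9460, √(2b)=1.8921; F=0.9460×(-42.52)=-40.2258, v=-0.0180/1.8921=-0.0095
k=3: u−w=7.9450, u+w=27.4150; √(b/2)=0.9460, √(2b)=1.8921; F=0.9460×7.945=7.5163, v=27.4150/1.8921=14.4893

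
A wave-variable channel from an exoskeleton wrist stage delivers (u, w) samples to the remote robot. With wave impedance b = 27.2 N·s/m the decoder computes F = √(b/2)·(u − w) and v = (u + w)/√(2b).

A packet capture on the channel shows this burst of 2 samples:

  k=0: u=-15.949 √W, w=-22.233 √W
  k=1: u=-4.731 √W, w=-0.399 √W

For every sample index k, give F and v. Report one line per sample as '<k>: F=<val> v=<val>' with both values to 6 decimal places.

k=0: u−w=6.284000, u+w=-38.182000; √(b/2)=3.687818, √(2b)=7.375636; F=3.687818×6.284=23.174247, v=-38.182000/7.375636=-5.176774
k=1: u−w=-4.332000, u+w=-5.130000; √(b/2)=3.687818, √(2b)=7.375636; F=3.687818×(-4.332)=-15.975627, v=-5.130000/7.375636=-0.695533

0: F=23.174247 v=-5.176774
1: F=-15.975627 v=-0.695533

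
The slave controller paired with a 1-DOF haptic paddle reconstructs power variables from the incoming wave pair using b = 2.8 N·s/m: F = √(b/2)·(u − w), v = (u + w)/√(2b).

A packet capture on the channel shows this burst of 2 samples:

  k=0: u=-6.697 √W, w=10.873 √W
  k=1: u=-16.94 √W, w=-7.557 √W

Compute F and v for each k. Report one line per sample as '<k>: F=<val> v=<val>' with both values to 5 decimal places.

0: F=-20.78910 v=1.76468
1: F=-11.10212 v=-10.35187

k=0: u−w=-17.57000, u+w=4.17600; √(b/2)=1.18322, √(2b)=2.36643; F=1.18322×(-17.57)=-20.78910, v=4.17600/2.36643=1.76468
k=1: u−w=-9.38300, u+w=-24.49700; √(b/2)=1.18322, √(2b)=2.36643; F=1.18322×(-9.383)=-11.10212, v=-24.49700/2.36643=-10.35187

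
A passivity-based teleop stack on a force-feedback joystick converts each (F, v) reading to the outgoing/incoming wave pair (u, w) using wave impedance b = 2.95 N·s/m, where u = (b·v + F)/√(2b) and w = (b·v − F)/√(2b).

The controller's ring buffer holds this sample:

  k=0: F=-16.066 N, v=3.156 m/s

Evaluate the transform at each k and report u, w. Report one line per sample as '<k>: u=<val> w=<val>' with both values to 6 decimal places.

0: u=-2.781319 w=10.447216

k=0: b·v=2.95×3.156=9.310200; √(2b)=2.428992; u=(9.310200+(-16.066))/2.428992=-2.781319, w=(9.310200−(-16.066))/2.428992=10.447216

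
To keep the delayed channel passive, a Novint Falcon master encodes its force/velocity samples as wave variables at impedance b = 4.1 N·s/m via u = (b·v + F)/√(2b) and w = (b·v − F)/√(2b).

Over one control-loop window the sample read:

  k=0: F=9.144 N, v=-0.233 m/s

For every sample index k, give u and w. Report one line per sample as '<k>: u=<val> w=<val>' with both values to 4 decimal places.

0: u=2.8596 w=-3.5268

k=0: b·v=4.1×(-0.233)=-0.9553; √(2b)=2.8636; u=(-0.9553+9.144)/2.8636=2.8596, w=(-0.9553−9.144)/2.8636=-3.5268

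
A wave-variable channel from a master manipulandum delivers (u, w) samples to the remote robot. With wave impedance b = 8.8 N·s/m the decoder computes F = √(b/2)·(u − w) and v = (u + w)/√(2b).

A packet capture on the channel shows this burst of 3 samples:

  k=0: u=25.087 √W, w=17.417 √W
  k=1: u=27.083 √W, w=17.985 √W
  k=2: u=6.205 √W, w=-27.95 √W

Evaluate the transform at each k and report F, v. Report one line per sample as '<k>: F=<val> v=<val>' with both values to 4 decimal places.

k=0: u−w=7.6700, u+w=42.5040; √(b/2)=2.0976, √(2b)=4.1952; F=2.0976×7.67=16.0887, v=42.5040/4.1952=10.1315
k=1: u−w=9.0980, u+w=45.0680; √(b/2)=2.0976, √(2b)=4.1952; F=2.0976×9.098=19.0841, v=45.0680/4.1952=10.7427
k=2: u−w=34.1550, u+w=-21.7450; √(b/2)=2.0976, √(2b)=4.1952; F=2.0976×34.155=71.6441, v=-21.7450/4.1952=-5.1833

0: F=16.0887 v=10.1315
1: F=19.0841 v=10.7427
2: F=71.6441 v=-5.1833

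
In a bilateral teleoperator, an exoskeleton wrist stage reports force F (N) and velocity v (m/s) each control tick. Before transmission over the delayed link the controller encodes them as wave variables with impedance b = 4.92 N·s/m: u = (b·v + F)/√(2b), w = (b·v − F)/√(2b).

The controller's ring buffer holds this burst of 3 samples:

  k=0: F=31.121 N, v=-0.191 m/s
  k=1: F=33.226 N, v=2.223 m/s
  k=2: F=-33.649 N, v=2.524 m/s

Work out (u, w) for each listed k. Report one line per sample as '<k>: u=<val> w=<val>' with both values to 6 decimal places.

k=0: b·v=4.92×(-0.191)=-0.939720; √(2b)=3.136877; u=(-0.939720+31.121)/3.136877=9.621441, w=(-0.939720−31.121)/3.136877=-10.220584
k=1: b·v=4.92×2.223=10.937160; √(2b)=3.136877; u=(10.937160+33.226)/3.136877=14.078701, w=(10.937160−33.226)/3.136877=-7.105423
k=2: b·v=4.92×2.524=12.418080; √(2b)=3.136877; u=(12.418080+(-33.649))/3.136877=-6.768170, w=(12.418080−(-33.649))/3.136877=14.685649

0: u=9.621441 w=-10.220584
1: u=14.078701 w=-7.105423
2: u=-6.768170 w=14.685649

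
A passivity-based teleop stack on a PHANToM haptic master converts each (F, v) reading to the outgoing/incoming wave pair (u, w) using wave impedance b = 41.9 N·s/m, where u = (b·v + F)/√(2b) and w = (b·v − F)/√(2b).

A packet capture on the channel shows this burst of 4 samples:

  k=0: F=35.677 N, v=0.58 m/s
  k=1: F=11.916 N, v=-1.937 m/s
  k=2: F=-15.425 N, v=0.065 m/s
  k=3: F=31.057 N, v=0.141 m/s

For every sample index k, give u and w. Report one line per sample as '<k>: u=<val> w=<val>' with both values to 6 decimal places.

0: u=6.552050 w=-1.242594
1: u=-7.564183 w=-10.167568
2: u=-1.387500 w=1.982525
3: u=4.038011 w=-2.747264

k=0: b·v=41.9×0.58=24.302000; √(2b)=9.154234; u=(24.302000+35.677)/9.154234=6.552050, w=(24.302000−35.677)/9.154234=-1.242594
k=1: b·v=41.9×(-1.937)=-81.160300; √(2b)=9.154234; u=(-81.160300+11.916)/9.154234=-7.564183, w=(-81.160300−11.916)/9.154234=-10.167568
k=2: b·v=41.9×0.065=2.723500; √(2b)=9.154234; u=(2.723500+(-15.425))/9.154234=-1.387500, w=(2.723500−(-15.425))/9.154234=1.982525
k=3: b·v=41.9×0.141=5.907900; √(2b)=9.154234; u=(5.907900+31.057)/9.154234=4.038011, w=(5.907900−31.057)/9.154234=-2.747264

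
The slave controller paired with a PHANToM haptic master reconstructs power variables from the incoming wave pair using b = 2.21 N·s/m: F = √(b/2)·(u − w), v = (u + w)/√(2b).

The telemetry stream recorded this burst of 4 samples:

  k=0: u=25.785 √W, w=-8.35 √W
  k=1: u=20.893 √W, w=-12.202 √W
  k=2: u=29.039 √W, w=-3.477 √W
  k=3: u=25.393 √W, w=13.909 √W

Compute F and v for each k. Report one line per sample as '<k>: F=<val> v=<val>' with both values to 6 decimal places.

k=0: u−w=34.135000, u+w=17.435000; √(b/2)=1.051190, √(2b)=2.102380; F=1.051190×34.135=35.882364, v=17.435000/2.102380=8.292984
k=1: u−w=33.095000, u+w=8.691000; √(b/2)=1.051190, √(2b)=2.102380; F=1.051190×33.095=34.789126, v=8.691000/2.102380=4.133887
k=2: u−w=32.516000, u+w=25.562000; √(b/2)=1.051190, √(2b)=2.102380; F=1.051190×32.516=34.180488, v=25.562000/2.102380=12.158603
k=3: u−w=11.484000, u+w=39.302000; √(b/2)=1.051190, √(2b)=2.102380; F=1.051190×11.484=12.071864, v=39.302000/2.102380=18.694055

0: F=35.882364 v=8.292984
1: F=34.789126 v=4.133887
2: F=34.180488 v=12.158603
3: F=12.071864 v=18.694055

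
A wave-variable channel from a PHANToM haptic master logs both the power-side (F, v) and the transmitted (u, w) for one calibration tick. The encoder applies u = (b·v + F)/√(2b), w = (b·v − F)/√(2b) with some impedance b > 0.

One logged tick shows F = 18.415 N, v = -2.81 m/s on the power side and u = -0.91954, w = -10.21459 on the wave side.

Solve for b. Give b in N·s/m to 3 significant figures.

b = 7.85 N·s/m

u + w = -11.13413;  u + w = √(2b)·v, so √(2b) = -11.13413/(-2.81) = 3.96232.
b = (√(2b))²/2 = 15.70001/2 = 7.85001.
(Check via u − w = 2F/√(2b): u − w = 9.29505, 2F/√(2b) = 9.29505.)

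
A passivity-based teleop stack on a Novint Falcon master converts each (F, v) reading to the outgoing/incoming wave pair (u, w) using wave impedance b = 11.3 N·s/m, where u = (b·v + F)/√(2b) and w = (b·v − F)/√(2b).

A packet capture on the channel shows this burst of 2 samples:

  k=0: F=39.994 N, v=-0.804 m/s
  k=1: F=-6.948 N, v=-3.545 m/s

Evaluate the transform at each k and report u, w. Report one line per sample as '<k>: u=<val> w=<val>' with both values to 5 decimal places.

k=0: b·v=11.3×(-0.804)=-9.08520; √(2b)=4.75395; u=(-9.08520+39.994)/4.75395=6.50171, w=(-9.08520−39.994)/4.75395=-10.32389
k=1: b·v=11.3×(-3.545)=-40.05850; √(2b)=4.75395; u=(-40.05850+(-6.948))/4.75395=-9.88789, w=(-40.05850−(-6.948))/4.75395=-6.96485

0: u=6.50171 w=-10.32389
1: u=-9.88789 w=-6.96485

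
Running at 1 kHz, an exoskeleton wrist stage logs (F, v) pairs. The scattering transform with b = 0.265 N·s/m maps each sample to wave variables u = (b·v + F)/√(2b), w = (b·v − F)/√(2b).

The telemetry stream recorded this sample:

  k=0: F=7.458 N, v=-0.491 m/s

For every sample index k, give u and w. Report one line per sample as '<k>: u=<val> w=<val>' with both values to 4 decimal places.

0: u=10.0656 w=-10.4231

k=0: b·v=0.265×(-0.491)=-0.1301; √(2b)=0.7280; u=(-0.1301+7.458)/0.7280=10.0656, w=(-0.1301−7.458)/0.7280=-10.4231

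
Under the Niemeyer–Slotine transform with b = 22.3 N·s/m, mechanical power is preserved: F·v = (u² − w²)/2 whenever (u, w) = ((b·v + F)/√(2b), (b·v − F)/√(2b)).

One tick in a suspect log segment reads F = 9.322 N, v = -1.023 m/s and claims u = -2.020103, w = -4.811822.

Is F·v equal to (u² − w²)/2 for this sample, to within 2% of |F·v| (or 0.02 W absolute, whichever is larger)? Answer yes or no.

F·v = 9.322×(-1.023) = -9.536406 W.
(u² − w²)/2 = (4.080816 − 23.153631)/2 = -9.536407 W.
|Δ| = 0.000001;  2% of max(1, |F·v|) = 0.190728.

yes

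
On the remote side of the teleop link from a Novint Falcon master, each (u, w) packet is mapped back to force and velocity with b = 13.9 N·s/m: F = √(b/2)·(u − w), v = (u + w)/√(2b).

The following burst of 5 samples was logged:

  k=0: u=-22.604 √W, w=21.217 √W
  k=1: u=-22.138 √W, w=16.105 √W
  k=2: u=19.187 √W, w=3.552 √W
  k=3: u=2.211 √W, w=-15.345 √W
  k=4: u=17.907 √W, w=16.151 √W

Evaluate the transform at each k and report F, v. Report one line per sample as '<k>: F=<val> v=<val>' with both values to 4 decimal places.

0: F=-115.5247 v=-0.2631
1: F=-100.8195 v=-1.1442
2: F=41.2183 v=4.3127
3: F=46.2826 v=-2.4910
4: F=4.6293 v=6.4595

k=0: u−w=-43.8210, u+w=-1.3870; √(b/2)=2.6363, √(2b)=5.2726; F=2.6363×(-43.821)=-115.5247, v=-1.3870/5.2726=-0.2631
k=1: u−w=-38.2430, u+w=-6.0330; √(b/2)=2.6363, √(2b)=5.2726; F=2.6363×(-38.243)=-100.8195, v=-6.0330/5.2726=-1.1442
k=2: u−w=15.6350, u+w=22.7390; √(b/2)=2.6363, √(2b)=5.2726; F=2.6363×15.635=41.2183, v=22.7390/5.2726=4.3127
k=3: u−w=17.5560, u+w=-13.1340; √(b/2)=2.6363, √(2b)=5.2726; F=2.6363×17.556=46.2826, v=-13.1340/5.2726=-2.4910
k=4: u−w=1.7560, u+w=34.0580; √(b/2)=2.6363, √(2b)=5.2726; F=2.6363×1.756=4.6293, v=34.0580/5.2726=6.4595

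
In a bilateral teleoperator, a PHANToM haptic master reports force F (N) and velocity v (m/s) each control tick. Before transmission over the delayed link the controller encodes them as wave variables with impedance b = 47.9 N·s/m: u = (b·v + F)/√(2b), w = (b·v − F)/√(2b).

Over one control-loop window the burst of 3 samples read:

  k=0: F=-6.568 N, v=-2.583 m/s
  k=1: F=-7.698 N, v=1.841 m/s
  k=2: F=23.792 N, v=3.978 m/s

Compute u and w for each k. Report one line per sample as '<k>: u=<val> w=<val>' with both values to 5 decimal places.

k=0: b·v=47.9×(-2.583)=-123.72570; √(2b)=9.78775; u=(-123.72570+(-6.568))/9.78775=-13.31192, w=(-123.72570−(-6.568))/9.78775=-11.96983
k=1: b·v=47.9×1.841=88.18390; √(2b)=9.78775; u=(88.18390+(-7.698))/9.78775=8.22313, w=(88.18390−(-7.698))/9.78775=9.79612
k=2: b·v=47.9×3.978=190.54620; √(2b)=9.78775; u=(190.54620+23.792)/9.78775=21.89862, w=(190.54620−23.792)/9.78775=17.03704

0: u=-13.31192 w=-11.96983
1: u=8.22313 w=9.79612
2: u=21.89862 w=17.03704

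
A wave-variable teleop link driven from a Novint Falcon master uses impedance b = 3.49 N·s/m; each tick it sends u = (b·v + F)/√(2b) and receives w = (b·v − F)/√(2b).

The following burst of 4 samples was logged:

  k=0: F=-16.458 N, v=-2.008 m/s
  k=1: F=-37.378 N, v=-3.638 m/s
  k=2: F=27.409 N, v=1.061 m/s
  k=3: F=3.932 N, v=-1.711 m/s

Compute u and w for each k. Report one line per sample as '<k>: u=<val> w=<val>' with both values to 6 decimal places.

0: u=-8.881982 w=3.576908
1: u=-18.953523 w=9.342040
2: u=11.776024 w=-8.972895
3: u=-0.771920 w=-3.748488

k=0: b·v=3.49×(-2.008)=-7.007920; √(2b)=2.641969; u=(-7.007920+(-16.458))/2.641969=-8.881982, w=(-7.007920−(-16.458))/2.641969=3.576908
k=1: b·v=3.49×(-3.638)=-12.696620; √(2b)=2.641969; u=(-12.696620+(-37.378))/2.641969=-18.953523, w=(-12.696620−(-37.378))/2.641969=9.342040
k=2: b·v=3.49×1.061=3.702890; √(2b)=2.641969; u=(3.702890+27.409)/2.641969=11.776024, w=(3.702890−27.409)/2.641969=-8.972895
k=3: b·v=3.49×(-1.711)=-5.971390; √(2b)=2.641969; u=(-5.971390+3.932)/2.641969=-0.771920, w=(-5.971390−3.932)/2.641969=-3.748488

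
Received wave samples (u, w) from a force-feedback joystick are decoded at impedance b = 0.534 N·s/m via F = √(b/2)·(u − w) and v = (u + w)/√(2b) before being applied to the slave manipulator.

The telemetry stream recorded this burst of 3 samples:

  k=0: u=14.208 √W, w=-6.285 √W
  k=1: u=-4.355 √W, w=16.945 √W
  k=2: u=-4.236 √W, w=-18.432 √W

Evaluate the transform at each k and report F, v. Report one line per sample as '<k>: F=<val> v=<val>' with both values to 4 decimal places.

k=0: u−w=20.4930, u+w=7.9230; √(b/2)=0.5167, √(2b)=1.0334; F=0.5167×20.493=10.5892, v=7.9230/1.0334=7.6666
k=1: u−w=-21.3000, u+w=12.5900; √(b/2)=0.5167, √(2b)=1.0334; F=0.5167×(-21.3)=-11.0061, v=12.5900/1.0334=12.1826
k=2: u−w=14.1960, u+w=-22.6680; √(b/2)=0.5167, √(2b)=1.0334; F=0.5167×14.196=7.3354, v=-22.6680/1.0334=-21.9345

0: F=10.5892 v=7.6666
1: F=-11.0061 v=12.1826
2: F=7.3354 v=-21.9345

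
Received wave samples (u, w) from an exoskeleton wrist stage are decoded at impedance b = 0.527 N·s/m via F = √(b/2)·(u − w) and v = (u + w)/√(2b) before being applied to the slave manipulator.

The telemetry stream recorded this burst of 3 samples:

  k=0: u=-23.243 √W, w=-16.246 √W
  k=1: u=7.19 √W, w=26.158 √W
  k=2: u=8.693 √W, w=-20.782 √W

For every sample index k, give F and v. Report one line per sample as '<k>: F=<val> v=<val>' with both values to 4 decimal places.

k=0: u−w=-6.9970, u+w=-39.4890; √(b/2)=0.5133, √(2b)=1.0266; F=0.5133×(-6.997)=-3.5917, v=-39.4890/1.0266=-38.4641
k=1: u−w=-18.9680, u+w=33.3480; √(b/2)=0.5133, √(2b)=1.0266; F=0.5133×(-18.968)=-9.7367, v=33.3480/1.0266=32.4825
k=2: u−w=29.4750, u+w=-12.0890; √(b/2)=0.5133, √(2b)=1.0266; F=0.5133×29.475=15.1302, v=-12.0890/1.0266=-11.7752

0: F=-3.5917 v=-38.4641
1: F=-9.7367 v=32.4825
2: F=15.1302 v=-11.7752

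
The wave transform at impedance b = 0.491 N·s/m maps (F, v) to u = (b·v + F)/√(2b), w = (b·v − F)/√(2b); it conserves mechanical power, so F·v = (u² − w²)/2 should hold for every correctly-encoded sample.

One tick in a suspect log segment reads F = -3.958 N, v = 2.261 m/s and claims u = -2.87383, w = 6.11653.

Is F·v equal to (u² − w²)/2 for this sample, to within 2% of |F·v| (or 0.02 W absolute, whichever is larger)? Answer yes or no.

F·v = (-3.958)×2.261 = -8.94904 W.
(u² − w²)/2 = (8.25890 − 37.41194)/2 = -14.57652 W.
|Δ| = 5.62748;  2% of max(1, |F·v|) = 0.17898.

no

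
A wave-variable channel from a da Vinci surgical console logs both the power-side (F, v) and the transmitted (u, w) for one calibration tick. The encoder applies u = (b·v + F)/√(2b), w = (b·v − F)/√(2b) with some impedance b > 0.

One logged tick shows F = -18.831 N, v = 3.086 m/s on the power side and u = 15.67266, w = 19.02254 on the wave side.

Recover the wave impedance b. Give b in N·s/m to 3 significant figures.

u + w = 34.69520;  u + w = √(2b)·v, so √(2b) = 34.69520/3.086 = 11.24277.
b = (√(2b))²/2 = 126.39996/2 = 63.19998.
(Check via u − w = 2F/√(2b): u − w = -3.34988, 2F/√(2b) = -3.34989.)

b = 63.2 N·s/m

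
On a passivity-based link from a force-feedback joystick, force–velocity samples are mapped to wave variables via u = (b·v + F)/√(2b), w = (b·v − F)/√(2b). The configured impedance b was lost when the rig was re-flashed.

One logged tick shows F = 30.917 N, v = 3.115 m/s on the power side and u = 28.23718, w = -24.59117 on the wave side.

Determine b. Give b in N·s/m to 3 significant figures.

b = 0.685 N·s/m

u + w = 3.64601;  u + w = √(2b)·v, so √(2b) = 3.64601/3.115 = 1.17047.
b = (√(2b))²/2 = 1.37000/2 = 0.68500.
(Check via u − w = 2F/√(2b): u − w = 52.82835, 2F/√(2b) = 52.82841.)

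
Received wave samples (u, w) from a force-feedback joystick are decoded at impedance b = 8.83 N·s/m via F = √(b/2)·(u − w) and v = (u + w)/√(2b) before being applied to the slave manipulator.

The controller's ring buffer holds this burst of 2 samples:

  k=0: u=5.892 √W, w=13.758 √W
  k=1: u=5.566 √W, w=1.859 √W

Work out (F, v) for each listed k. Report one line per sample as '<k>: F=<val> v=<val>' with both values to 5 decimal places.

k=0: u−w=-7.86600, u+w=19.65000; √(b/2)=2.10119, √(2b)=4.20238; F=2.10119×(-7.866)=-16.52796, v=19.65000/4.20238=4.67592
k=1: u−w=3.70700, u+w=7.42500; √(b/2)=2.10119, √(2b)=4.20238; F=2.10119×3.707=7.78911, v=7.42500/4.20238=1.76686

0: F=-16.52796 v=4.67592
1: F=7.78911 v=1.76686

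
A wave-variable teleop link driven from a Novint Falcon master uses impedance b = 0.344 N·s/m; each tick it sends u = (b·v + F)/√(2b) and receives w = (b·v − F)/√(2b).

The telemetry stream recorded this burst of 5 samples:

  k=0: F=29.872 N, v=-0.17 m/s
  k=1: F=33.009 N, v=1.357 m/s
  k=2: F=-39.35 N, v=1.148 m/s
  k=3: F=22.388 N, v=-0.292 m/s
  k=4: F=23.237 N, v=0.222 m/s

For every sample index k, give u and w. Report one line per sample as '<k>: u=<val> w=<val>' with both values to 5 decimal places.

0: u=35.94339 w=-36.08440
1: u=40.35867 w=-39.23310
2: u=-46.96453 w=47.91675
3: u=26.87003 w=-27.11223
4: u=28.10676 w=-27.92262

k=0: b·v=0.344×(-0.17)=-0.05848; √(2b)=0.82946; u=(-0.05848+29.872)/0.82946=35.94339, w=(-0.05848−29.872)/0.82946=-36.08440
k=1: b·v=0.344×1.357=0.46681; √(2b)=0.82946; u=(0.46681+33.009)/0.82946=40.35867, w=(0.46681−33.009)/0.82946=-39.23310
k=2: b·v=0.344×1.148=0.39491; √(2b)=0.82946; u=(0.39491+(-39.35))/0.82946=-46.96453, w=(0.39491−(-39.35))/0.82946=47.91675
k=3: b·v=0.344×(-0.292)=-0.10045; √(2b)=0.82946; u=(-0.10045+22.388)/0.82946=26.87003, w=(-0.10045−22.388)/0.82946=-27.11223
k=4: b·v=0.344×0.222=0.07637; √(2b)=0.82946; u=(0.07637+23.237)/0.82946=28.10676, w=(0.07637−23.237)/0.82946=-27.92262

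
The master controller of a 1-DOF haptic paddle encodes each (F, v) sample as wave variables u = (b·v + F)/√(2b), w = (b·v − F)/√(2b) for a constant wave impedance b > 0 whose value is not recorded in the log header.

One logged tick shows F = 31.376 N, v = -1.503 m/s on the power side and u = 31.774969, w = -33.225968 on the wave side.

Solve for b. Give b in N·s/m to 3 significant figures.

b = 0.466 N·s/m

u + w = -1.450999;  u + w = √(2b)·v, so √(2b) = -1.450999/(-1.503) = 0.965402.
b = (√(2b))²/2 = 0.932001/2 = 0.466000.
(Check via u − w = 2F/√(2b): u − w = 65.000937, 2F/√(2b) = 65.000910.)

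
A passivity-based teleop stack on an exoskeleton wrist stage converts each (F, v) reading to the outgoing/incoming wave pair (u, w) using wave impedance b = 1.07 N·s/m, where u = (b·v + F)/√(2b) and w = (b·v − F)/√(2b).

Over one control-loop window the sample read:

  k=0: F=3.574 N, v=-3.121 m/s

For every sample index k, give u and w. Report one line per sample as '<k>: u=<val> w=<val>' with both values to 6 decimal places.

0: u=0.160321 w=-4.725951

k=0: b·v=1.07×(-3.121)=-3.339470; √(2b)=1.462874; u=(-3.339470+3.574)/1.462874=0.160321, w=(-3.339470−3.574)/1.462874=-4.725951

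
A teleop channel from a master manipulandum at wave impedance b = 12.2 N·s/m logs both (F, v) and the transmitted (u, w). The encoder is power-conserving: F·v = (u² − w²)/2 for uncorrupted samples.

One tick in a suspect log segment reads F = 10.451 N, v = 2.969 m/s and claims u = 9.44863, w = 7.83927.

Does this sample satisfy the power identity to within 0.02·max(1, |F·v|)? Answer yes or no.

no

F·v = 10.451×2.969 = 31.0290 W.
(u² − w²)/2 = (89.2766 − 61.4542)/2 = 13.9112 W.
|Δ| = 17.1178;  2% of max(1, |F·v|) = 0.6206.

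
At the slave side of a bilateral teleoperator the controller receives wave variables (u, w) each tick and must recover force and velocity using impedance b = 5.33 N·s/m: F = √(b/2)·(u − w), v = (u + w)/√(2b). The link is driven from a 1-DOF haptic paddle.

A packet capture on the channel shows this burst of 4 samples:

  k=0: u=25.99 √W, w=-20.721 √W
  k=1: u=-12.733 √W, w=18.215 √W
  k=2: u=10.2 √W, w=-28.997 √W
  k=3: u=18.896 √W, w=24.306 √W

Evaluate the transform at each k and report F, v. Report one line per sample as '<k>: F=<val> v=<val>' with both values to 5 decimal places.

0: F=76.25490 v=1.61380
1: F=-50.52208 v=1.67904
2: F=63.98843 v=-5.75718
3: F=-8.83173 v=13.23199

k=0: u−w=46.71100, u+w=5.26900; √(b/2)=1.63248, √(2b)=3.26497; F=1.63248×46.711=76.25490, v=5.26900/3.26497=1.61380
k=1: u−w=-30.94800, u+w=5.48200; √(b/2)=1.63248, √(2b)=3.26497; F=1.63248×(-30.948)=-50.52208, v=5.48200/3.26497=1.67904
k=2: u−w=39.19700, u+w=-18.79700; √(b/2)=1.63248, √(2b)=3.26497; F=1.63248×39.197=63.98843, v=-18.79700/3.26497=-5.75718
k=3: u−w=-5.41000, u+w=43.20200; √(b/2)=1.63248, √(2b)=3.26497; F=1.63248×(-5.41)=-8.83173, v=43.20200/3.26497=13.23199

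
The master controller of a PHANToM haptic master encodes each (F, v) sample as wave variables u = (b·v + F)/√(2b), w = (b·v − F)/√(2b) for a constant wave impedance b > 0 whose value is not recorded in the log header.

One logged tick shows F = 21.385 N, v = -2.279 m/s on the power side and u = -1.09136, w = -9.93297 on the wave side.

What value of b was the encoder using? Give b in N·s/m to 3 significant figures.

b = 11.7 N·s/m

u + w = -11.0243;  u + w = √(2b)·v, so √(2b) = -11.0243/(-2.279) = 4.8374.
b = (√(2b))²/2 = 23.4000/2 = 11.7000.
(Check via u − w = 2F/√(2b): u − w = 8.8416, 2F/√(2b) = 8.8416.)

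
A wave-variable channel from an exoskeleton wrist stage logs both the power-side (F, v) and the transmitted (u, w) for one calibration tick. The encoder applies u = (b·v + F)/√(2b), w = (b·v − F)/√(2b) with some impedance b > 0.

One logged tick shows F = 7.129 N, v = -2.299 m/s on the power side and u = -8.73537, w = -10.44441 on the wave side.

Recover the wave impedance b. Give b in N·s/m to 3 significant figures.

u + w = -19.17978;  u + w = √(2b)·v, so √(2b) = -19.17978/(-2.299) = 8.34266.
b = (√(2b))²/2 = 69.60001/2 = 34.80000.
(Check via u − w = 2F/√(2b): u − w = 1.70904, 2F/√(2b) = 1.70905.)

b = 34.8 N·s/m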